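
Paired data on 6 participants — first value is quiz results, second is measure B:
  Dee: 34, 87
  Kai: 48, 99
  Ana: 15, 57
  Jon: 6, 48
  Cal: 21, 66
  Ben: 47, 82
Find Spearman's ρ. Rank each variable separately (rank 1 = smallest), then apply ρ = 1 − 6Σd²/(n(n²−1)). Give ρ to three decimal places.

0.943

Ranks of variable 1: 4, 6, 2, 1, 3, 5
Ranks of variable 2: 5, 6, 2, 1, 3, 4
d = r₁ − r₂: -1, 0, 0, 0, 0, 1
d²: 1, 0, 0, 0, 0, 1; Σd² = 2
ρ = 1 − 6·2/(6·35) = 1 − 12/210 = 0.943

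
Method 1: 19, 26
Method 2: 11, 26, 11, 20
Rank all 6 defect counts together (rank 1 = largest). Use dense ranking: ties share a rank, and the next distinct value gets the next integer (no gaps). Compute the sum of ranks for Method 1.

4

Sorted (descending): 26, 26, 20, 19, 11, 11
The 2 values of 26 share dense rank 1.
The 2 values of 11 share dense rank 4.
Remaining distinct values take the next consecutive integers.
Method 1 values → pooled ranks: 19→3, 26→1
Rank sum = 3 + 1 = 4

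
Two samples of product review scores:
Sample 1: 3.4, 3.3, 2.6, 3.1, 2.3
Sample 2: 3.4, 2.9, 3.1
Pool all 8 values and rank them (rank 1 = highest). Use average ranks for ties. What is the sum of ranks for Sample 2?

Sorted (descending): 3.4, 3.4, 3.3, 3.1, 3.1, 2.9, 2.6, 2.3
The 2 values of 3.4 occupy positions 1–2 → average rank (1+2)/2 = 1.5.
The 2 values of 3.1 occupy positions 4–5 → average rank (4+5)/2 = 4.5.
Sample 2 values → pooled ranks: 3.4→1.5, 2.9→6, 3.1→4.5
Rank sum = 1.5 + 6 + 4.5 = 12

12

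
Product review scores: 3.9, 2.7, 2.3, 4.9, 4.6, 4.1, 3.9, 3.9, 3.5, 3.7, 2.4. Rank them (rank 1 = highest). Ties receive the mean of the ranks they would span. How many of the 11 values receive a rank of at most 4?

Sorted (descending): 4.9, 4.6, 4.1, 3.9, 3.9, 3.9, 3.7, 3.5, 2.7, 2.4, 2.3
The 3 values of 3.9 occupy positions 4–6 → average rank 5.
Ranks ≤ 4: {1, 2, 3} → 3 values.

3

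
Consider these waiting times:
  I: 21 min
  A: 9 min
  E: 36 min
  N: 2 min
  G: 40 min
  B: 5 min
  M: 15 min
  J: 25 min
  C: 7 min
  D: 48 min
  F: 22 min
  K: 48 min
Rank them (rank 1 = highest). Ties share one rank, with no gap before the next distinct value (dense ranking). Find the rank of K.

Sorted (descending): 48, 48, 40, 36, 25, 22, 21, 15, 9, 7, 5, 2
The 2 values of 48 share dense rank 1.
Remaining distinct values take the next consecutive integers.
K has value 48 min → rank 1.

1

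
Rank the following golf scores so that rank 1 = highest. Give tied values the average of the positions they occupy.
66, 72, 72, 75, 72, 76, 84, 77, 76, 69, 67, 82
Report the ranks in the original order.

12, 8, 8, 6, 8, 4.5, 1, 3, 4.5, 10, 11, 2

Sorted (descending): 84, 82, 77, 76, 76, 75, 72, 72, 72, 69, 67, 66
The 2 values of 76 occupy positions 4–5 → average rank (4+5)/2 = 4.5.
The 3 values of 72 occupy positions 7–9 → average rank 8.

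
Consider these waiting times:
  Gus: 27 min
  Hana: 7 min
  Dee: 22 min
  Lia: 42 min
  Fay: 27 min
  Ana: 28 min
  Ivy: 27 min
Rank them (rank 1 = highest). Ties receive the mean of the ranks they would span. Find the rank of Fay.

4

Sorted (descending): 42, 28, 27, 27, 27, 22, 7
The 3 values of 27 occupy positions 3–5 → average rank 4.
Fay has value 27 min → rank 4.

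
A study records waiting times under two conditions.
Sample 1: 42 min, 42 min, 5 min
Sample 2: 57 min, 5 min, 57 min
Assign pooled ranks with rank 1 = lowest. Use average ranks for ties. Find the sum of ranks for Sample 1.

Sorted (ascending): 5, 5, 42, 42, 57, 57
The 2 values of 5 occupy positions 1–2 → average rank (1+2)/2 = 1.5.
The 2 values of 42 occupy positions 3–4 → average rank (3+4)/2 = 3.5.
The 2 values of 57 occupy positions 5–6 → average rank (5+6)/2 = 5.5.
Sample 1 values → pooled ranks: 42→3.5, 42→3.5, 5→1.5
Rank sum = 3.5 + 3.5 + 1.5 = 8.5

8.5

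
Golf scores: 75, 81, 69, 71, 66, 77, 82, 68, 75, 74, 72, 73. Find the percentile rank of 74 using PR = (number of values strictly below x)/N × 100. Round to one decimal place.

50.0

N = 12.
Strictly below 74: 6. Equal to 74: 1.
PR = 6/12 × 100 = 50.0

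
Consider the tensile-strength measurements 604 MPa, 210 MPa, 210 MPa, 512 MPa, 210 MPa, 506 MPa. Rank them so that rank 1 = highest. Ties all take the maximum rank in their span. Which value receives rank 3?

506

Sorted (descending): 604, 512, 506, 210, 210, 210
The 3 values of 210 occupy positions 4–6 → each gets rank 6.
Rank 3 → value 506.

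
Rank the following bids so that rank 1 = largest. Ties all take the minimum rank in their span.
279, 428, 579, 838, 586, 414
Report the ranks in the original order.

6, 4, 3, 1, 2, 5

Sorted (descending): 838, 586, 579, 428, 414, 279
No ties — each value takes its position as its rank.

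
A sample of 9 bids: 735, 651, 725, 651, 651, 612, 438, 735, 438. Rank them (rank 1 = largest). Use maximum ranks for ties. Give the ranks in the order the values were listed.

2, 6, 3, 6, 6, 7, 9, 2, 9

Sorted (descending): 735, 735, 725, 651, 651, 651, 612, 438, 438
The 2 values of 735 occupy positions 1–2 → each gets rank 2.
The 3 values of 651 occupy positions 4–6 → each gets rank 6.
The 2 values of 438 occupy positions 8–9 → each gets rank 9.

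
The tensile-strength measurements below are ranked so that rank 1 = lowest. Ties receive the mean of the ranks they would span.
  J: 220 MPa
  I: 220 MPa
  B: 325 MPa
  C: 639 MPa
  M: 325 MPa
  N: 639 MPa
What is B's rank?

Sorted (ascending): 220, 220, 325, 325, 639, 639
The 2 values of 220 occupy positions 1–2 → average rank (1+2)/2 = 1.5.
The 2 values of 325 occupy positions 3–4 → average rank (3+4)/2 = 3.5.
The 2 values of 639 occupy positions 5–6 → average rank (5+6)/2 = 5.5.
B has value 325 MPa → rank 3.5.

3.5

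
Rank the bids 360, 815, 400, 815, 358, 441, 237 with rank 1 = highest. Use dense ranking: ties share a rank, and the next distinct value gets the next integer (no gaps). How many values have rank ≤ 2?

3

Sorted (descending): 815, 815, 441, 400, 360, 358, 237
The 2 values of 815 share dense rank 1.
Remaining distinct values take the next consecutive integers.
Ranks ≤ 2: {1, 1, 2} → 3 values.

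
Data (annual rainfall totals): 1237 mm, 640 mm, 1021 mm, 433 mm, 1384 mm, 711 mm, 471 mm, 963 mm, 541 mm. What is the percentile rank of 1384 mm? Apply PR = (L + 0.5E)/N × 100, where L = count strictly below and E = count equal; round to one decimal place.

N = 9.
Strictly below 1384: 8. Equal to 1384: 1.
PR = (8 + 0.5·1)/9 × 100 = 94.4

94.4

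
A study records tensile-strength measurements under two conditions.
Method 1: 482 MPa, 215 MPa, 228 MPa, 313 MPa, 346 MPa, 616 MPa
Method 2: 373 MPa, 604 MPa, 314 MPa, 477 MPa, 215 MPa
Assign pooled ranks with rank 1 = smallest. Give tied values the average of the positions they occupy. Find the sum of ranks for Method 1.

34.5

Sorted (ascending): 215, 215, 228, 313, 314, 346, 373, 477, 482, 604, 616
The 2 values of 215 occupy positions 1–2 → average rank (1+2)/2 = 1.5.
Method 1 values → pooled ranks: 482→9, 215→1.5, 228→3, 313→4, 346→6, 616→11
Rank sum = 9 + 1.5 + 3 + 4 + 6 + 11 = 34.5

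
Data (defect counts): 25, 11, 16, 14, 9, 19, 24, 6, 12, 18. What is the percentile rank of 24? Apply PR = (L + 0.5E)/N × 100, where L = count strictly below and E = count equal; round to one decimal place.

85.0

N = 10.
Strictly below 24: 8. Equal to 24: 1.
PR = (8 + 0.5·1)/10 × 100 = 85.0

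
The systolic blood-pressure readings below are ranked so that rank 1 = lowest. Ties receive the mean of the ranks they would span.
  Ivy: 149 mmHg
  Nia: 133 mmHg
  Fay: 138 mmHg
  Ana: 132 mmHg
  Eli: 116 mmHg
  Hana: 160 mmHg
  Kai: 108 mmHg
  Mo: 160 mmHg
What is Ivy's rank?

6

Sorted (ascending): 108, 116, 132, 133, 138, 149, 160, 160
The 2 values of 160 occupy positions 7–8 → average rank (7+8)/2 = 7.5.
Ivy has value 149 mmHg → rank 6.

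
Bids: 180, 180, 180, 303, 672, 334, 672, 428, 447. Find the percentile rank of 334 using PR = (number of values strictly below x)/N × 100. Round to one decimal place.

44.4

N = 9.
Strictly below 334: 4. Equal to 334: 1.
PR = 4/9 × 100 = 44.4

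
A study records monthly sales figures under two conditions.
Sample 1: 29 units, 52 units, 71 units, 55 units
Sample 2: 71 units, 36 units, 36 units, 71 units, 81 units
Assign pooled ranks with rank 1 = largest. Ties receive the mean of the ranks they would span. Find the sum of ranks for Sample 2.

Sorted (descending): 81, 71, 71, 71, 55, 52, 36, 36, 29
The 3 values of 71 occupy positions 2–4 → average rank 3.
The 2 values of 36 occupy positions 7–8 → average rank (7+8)/2 = 7.5.
Sample 2 values → pooled ranks: 71→3, 36→7.5, 36→7.5, 71→3, 81→1
Rank sum = 3 + 7.5 + 7.5 + 3 + 1 = 22

22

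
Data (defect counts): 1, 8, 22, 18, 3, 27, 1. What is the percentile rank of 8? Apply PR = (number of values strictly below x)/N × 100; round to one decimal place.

42.9

N = 7.
Strictly below 8: 3. Equal to 8: 1.
PR = 3/7 × 100 = 42.9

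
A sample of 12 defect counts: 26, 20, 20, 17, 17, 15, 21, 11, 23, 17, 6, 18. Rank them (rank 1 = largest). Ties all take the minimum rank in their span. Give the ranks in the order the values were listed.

1, 4, 4, 7, 7, 10, 3, 11, 2, 7, 12, 6

Sorted (descending): 26, 23, 21, 20, 20, 18, 17, 17, 17, 15, 11, 6
The 2 values of 20 occupy positions 4–5 → each gets rank 4.
The 3 values of 17 occupy positions 7–9 → each gets rank 7.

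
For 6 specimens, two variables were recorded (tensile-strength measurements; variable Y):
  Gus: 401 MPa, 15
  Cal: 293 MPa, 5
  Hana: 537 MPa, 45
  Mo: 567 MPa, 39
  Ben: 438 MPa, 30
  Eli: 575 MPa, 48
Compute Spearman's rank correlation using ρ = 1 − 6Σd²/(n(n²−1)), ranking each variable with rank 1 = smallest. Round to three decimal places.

0.943

Ranks of variable 1: 2, 1, 4, 5, 3, 6
Ranks of variable 2: 2, 1, 5, 4, 3, 6
d = r₁ − r₂: 0, 0, -1, 1, 0, 0
d²: 0, 0, 1, 1, 0, 0; Σd² = 2
ρ = 1 − 6·2/(6·35) = 1 − 12/210 = 0.943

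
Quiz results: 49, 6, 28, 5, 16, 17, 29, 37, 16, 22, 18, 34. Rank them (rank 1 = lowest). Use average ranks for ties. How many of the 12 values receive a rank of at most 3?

Sorted (ascending): 5, 6, 16, 16, 17, 18, 22, 28, 29, 34, 37, 49
The 2 values of 16 occupy positions 3–4 → average rank (3+4)/2 = 3.5.
Ranks ≤ 3: {1, 2} → 2 values.

2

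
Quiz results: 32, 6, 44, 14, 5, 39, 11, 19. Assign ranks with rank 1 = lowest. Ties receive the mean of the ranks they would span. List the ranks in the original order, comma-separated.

6, 2, 8, 4, 1, 7, 3, 5

Sorted (ascending): 5, 6, 11, 14, 19, 32, 39, 44
No ties — each value takes its position as its rank.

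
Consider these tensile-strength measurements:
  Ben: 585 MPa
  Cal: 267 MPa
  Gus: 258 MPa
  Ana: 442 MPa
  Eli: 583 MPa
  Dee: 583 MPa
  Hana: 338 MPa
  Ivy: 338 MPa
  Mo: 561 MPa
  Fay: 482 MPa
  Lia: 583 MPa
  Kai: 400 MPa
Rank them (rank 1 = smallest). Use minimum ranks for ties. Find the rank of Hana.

Sorted (ascending): 258, 267, 338, 338, 400, 442, 482, 561, 583, 583, 583, 585
The 2 values of 338 occupy positions 3–4 → each gets rank 3.
The 3 values of 583 occupy positions 9–11 → each gets rank 9.
Hana has value 338 MPa → rank 3.

3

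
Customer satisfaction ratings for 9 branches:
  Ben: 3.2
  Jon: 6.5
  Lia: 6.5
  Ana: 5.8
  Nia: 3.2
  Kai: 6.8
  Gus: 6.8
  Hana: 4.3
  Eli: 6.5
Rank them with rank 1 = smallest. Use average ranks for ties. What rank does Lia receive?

Sorted (ascending): 3.2, 3.2, 4.3, 5.8, 6.5, 6.5, 6.5, 6.8, 6.8
The 2 values of 3.2 occupy positions 1–2 → average rank (1+2)/2 = 1.5.
The 3 values of 6.5 occupy positions 5–7 → average rank 6.
The 2 values of 6.8 occupy positions 8–9 → average rank (8+9)/2 = 8.5.
Lia has value 6.5 → rank 6.

6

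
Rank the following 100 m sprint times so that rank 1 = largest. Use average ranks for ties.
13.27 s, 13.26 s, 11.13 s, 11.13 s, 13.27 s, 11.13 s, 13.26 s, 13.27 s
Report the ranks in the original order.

Sorted (descending): 13.27, 13.27, 13.27, 13.26, 13.26, 11.13, 11.13, 11.13
The 3 values of 13.27 occupy positions 1–3 → average rank 2.
The 2 values of 13.26 occupy positions 4–5 → average rank (4+5)/2 = 4.5.
The 3 values of 11.13 occupy positions 6–8 → average rank 7.

2, 4.5, 7, 7, 2, 7, 4.5, 2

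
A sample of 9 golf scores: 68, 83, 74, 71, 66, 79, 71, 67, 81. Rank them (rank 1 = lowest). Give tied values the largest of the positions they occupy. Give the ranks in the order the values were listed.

3, 9, 6, 5, 1, 7, 5, 2, 8

Sorted (ascending): 66, 67, 68, 71, 71, 74, 79, 81, 83
The 2 values of 71 occupy positions 4–5 → each gets rank 5.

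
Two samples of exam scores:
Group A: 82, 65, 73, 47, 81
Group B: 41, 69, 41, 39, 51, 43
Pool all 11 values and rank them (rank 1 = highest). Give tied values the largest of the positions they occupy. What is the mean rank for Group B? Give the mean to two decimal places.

Sorted (descending): 82, 81, 73, 69, 65, 51, 47, 43, 41, 41, 39
The 2 values of 41 occupy positions 9–10 → each gets rank 10.
Group B values → pooled ranks: 41→10, 69→4, 41→10, 39→11, 51→6, 43→8
Mean rank = (10 + 4 + 10 + 11 + 6 + 8) / 6 = 8.17

8.17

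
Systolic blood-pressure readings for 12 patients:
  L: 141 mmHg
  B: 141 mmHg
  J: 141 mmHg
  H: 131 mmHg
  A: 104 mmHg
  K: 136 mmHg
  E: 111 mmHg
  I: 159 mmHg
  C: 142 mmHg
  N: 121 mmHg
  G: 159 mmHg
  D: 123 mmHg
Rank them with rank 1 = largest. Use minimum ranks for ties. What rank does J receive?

Sorted (descending): 159, 159, 142, 141, 141, 141, 136, 131, 123, 121, 111, 104
The 2 values of 159 occupy positions 1–2 → each gets rank 1.
The 3 values of 141 occupy positions 4–6 → each gets rank 4.
J has value 141 mmHg → rank 4.

4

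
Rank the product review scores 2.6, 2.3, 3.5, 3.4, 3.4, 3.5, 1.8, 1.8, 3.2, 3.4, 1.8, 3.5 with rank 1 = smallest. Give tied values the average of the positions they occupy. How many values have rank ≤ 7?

6

Sorted (ascending): 1.8, 1.8, 1.8, 2.3, 2.6, 3.2, 3.4, 3.4, 3.4, 3.5, 3.5, 3.5
The 3 values of 1.8 occupy positions 1–3 → average rank 2.
The 3 values of 3.4 occupy positions 7–9 → average rank 8.
The 3 values of 3.5 occupy positions 10–12 → average rank 11.
Ranks ≤ 7: {2, 2, 2, 4, 5, 6} → 6 values.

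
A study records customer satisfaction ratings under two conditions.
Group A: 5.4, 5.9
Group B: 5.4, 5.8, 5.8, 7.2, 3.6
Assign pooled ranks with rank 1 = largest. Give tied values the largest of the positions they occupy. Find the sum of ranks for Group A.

8

Sorted (descending): 7.2, 5.9, 5.8, 5.8, 5.4, 5.4, 3.6
The 2 values of 5.8 occupy positions 3–4 → each gets rank 4.
The 2 values of 5.4 occupy positions 5–6 → each gets rank 6.
Group A values → pooled ranks: 5.4→6, 5.9→2
Rank sum = 6 + 2 = 8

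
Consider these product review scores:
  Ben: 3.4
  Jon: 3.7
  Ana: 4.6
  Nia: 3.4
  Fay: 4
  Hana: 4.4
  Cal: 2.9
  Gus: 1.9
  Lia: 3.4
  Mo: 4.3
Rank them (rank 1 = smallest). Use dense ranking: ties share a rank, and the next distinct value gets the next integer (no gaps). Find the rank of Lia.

Sorted (ascending): 1.9, 2.9, 3.4, 3.4, 3.4, 3.7, 4, 4.3, 4.4, 4.6
The 3 values of 3.4 share dense rank 3.
Remaining distinct values take the next consecutive integers.
Lia has value 3.4 → rank 3.

3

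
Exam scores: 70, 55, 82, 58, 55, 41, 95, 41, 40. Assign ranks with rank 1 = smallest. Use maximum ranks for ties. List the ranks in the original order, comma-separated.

7, 5, 8, 6, 5, 3, 9, 3, 1

Sorted (ascending): 40, 41, 41, 55, 55, 58, 70, 82, 95
The 2 values of 41 occupy positions 2–3 → each gets rank 3.
The 2 values of 55 occupy positions 4–5 → each gets rank 5.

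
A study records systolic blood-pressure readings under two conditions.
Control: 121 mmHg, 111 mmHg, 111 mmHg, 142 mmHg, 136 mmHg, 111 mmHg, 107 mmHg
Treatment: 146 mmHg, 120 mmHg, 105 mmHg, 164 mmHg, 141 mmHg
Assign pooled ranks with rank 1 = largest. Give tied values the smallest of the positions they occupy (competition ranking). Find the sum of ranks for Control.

49

Sorted (descending): 164, 146, 142, 141, 136, 121, 120, 111, 111, 111, 107, 105
The 3 values of 111 occupy positions 8–10 → each gets rank 8.
Control values → pooled ranks: 121→6, 111→8, 111→8, 142→3, 136→5, 111→8, 107→11
Rank sum = 6 + 8 + 8 + 3 + 5 + 8 + 11 = 49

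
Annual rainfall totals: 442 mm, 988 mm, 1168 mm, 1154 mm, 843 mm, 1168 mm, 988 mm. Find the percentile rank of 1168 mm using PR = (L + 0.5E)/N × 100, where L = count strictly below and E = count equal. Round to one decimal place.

85.7

N = 7.
Strictly below 1168: 5. Equal to 1168: 2.
PR = (5 + 0.5·2)/7 × 100 = 85.7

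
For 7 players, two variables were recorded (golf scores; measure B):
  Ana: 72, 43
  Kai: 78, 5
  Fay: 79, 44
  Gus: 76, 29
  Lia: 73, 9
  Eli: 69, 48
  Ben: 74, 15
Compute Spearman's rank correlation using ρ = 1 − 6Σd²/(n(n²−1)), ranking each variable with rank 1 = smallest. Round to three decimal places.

Ranks of variable 1: 2, 6, 7, 5, 3, 1, 4
Ranks of variable 2: 5, 1, 6, 4, 2, 7, 3
d = r₁ − r₂: -3, 5, 1, 1, 1, -6, 1
d²: 9, 25, 1, 1, 1, 36, 1; Σd² = 74
ρ = 1 − 6·74/(7·48) = 1 − 444/336 = -0.321

-0.321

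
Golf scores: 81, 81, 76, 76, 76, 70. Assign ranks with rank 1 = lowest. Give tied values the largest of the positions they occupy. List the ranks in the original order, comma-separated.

6, 6, 4, 4, 4, 1

Sorted (ascending): 70, 76, 76, 76, 81, 81
The 3 values of 76 occupy positions 2–4 → each gets rank 4.
The 2 values of 81 occupy positions 5–6 → each gets rank 6.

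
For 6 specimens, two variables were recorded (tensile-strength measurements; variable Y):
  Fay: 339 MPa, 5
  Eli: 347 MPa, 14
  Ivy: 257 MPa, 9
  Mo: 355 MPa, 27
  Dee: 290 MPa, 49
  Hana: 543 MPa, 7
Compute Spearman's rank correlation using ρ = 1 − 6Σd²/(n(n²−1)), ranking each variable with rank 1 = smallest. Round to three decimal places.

Ranks of variable 1: 3, 4, 1, 5, 2, 6
Ranks of variable 2: 1, 4, 3, 5, 6, 2
d = r₁ − r₂: 2, 0, -2, 0, -4, 4
d²: 4, 0, 4, 0, 16, 16; Σd² = 40
ρ = 1 − 6·40/(6·35) = 1 − 240/210 = -0.143

-0.143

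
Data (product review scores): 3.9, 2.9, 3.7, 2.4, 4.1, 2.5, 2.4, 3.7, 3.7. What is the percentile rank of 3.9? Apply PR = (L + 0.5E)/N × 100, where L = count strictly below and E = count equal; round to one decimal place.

83.3

N = 9.
Strictly below 3.9: 7. Equal to 3.9: 1.
PR = (7 + 0.5·1)/9 × 100 = 83.3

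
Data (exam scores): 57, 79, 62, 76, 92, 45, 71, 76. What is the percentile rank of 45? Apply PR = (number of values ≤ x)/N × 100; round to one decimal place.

12.5

N = 8.
Strictly below 45: 0. Equal to 45: 1.
PR = 1/8 × 100 = 12.5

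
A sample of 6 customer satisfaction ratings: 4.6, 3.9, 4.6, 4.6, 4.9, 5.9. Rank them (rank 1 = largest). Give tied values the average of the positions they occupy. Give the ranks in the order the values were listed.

4, 6, 4, 4, 2, 1

Sorted (descending): 5.9, 4.9, 4.6, 4.6, 4.6, 3.9
The 3 values of 4.6 occupy positions 3–5 → average rank 4.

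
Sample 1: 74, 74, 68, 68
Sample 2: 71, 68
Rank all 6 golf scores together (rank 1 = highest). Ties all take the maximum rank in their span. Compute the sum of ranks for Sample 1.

Sorted (descending): 74, 74, 71, 68, 68, 68
The 2 values of 74 occupy positions 1–2 → each gets rank 2.
The 3 values of 68 occupy positions 4–6 → each gets rank 6.
Sample 1 values → pooled ranks: 74→2, 74→2, 68→6, 68→6
Rank sum = 2 + 2 + 6 + 6 = 16

16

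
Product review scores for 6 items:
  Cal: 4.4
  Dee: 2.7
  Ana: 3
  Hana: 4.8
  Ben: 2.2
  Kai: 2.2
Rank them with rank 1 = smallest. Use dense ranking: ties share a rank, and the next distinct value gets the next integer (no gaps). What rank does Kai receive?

1

Sorted (ascending): 2.2, 2.2, 2.7, 3, 4.4, 4.8
The 2 values of 2.2 share dense rank 1.
Remaining distinct values take the next consecutive integers.
Kai has value 2.2 → rank 1.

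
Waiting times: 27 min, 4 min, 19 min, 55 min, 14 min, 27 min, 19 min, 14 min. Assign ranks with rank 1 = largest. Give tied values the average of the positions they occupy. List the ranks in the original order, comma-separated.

2.5, 8, 4.5, 1, 6.5, 2.5, 4.5, 6.5

Sorted (descending): 55, 27, 27, 19, 19, 14, 14, 4
The 2 values of 27 occupy positions 2–3 → average rank (2+3)/2 = 2.5.
The 2 values of 19 occupy positions 4–5 → average rank (4+5)/2 = 4.5.
The 2 values of 14 occupy positions 6–7 → average rank (6+7)/2 = 6.5.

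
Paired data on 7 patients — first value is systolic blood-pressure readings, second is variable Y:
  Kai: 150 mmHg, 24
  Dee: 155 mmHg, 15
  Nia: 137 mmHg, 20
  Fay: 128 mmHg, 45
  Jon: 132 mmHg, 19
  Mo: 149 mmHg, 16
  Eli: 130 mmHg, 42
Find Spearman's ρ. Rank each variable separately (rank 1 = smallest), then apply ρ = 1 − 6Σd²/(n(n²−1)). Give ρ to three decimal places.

-0.750

Ranks of variable 1: 6, 7, 4, 1, 3, 5, 2
Ranks of variable 2: 5, 1, 4, 7, 3, 2, 6
d = r₁ − r₂: 1, 6, 0, -6, 0, 3, -4
d²: 1, 36, 0, 36, 0, 9, 16; Σd² = 98
ρ = 1 − 6·98/(7·48) = 1 − 588/336 = -0.750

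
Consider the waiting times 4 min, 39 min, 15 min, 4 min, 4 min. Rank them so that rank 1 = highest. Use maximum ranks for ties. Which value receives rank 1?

39

Sorted (descending): 39, 15, 4, 4, 4
The 3 values of 4 occupy positions 3–5 → each gets rank 5.
Rank 1 → value 39.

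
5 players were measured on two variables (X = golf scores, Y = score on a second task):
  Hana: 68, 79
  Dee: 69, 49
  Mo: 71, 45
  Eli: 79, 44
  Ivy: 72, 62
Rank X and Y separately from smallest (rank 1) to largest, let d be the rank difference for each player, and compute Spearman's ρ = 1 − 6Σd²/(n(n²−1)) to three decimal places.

-0.700

Ranks of variable 1: 1, 2, 3, 5, 4
Ranks of variable 2: 5, 3, 2, 1, 4
d = r₁ − r₂: -4, -1, 1, 4, 0
d²: 16, 1, 1, 16, 0; Σd² = 34
ρ = 1 − 6·34/(5·24) = 1 − 204/120 = -0.700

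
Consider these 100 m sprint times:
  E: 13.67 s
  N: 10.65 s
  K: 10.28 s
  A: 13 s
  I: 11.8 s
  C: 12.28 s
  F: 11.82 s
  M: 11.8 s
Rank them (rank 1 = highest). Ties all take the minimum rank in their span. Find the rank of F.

Sorted (descending): 13.67, 13, 12.28, 11.82, 11.8, 11.8, 10.65, 10.28
The 2 values of 11.8 occupy positions 5–6 → each gets rank 5.
F has value 11.82 s → rank 4.

4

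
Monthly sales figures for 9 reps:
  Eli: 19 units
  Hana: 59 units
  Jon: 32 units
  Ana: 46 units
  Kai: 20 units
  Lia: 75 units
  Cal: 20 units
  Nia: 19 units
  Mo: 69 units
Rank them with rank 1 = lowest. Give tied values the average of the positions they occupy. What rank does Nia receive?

1.5

Sorted (ascending): 19, 19, 20, 20, 32, 46, 59, 69, 75
The 2 values of 19 occupy positions 1–2 → average rank (1+2)/2 = 1.5.
The 2 values of 20 occupy positions 3–4 → average rank (3+4)/2 = 3.5.
Nia has value 19 units → rank 1.5.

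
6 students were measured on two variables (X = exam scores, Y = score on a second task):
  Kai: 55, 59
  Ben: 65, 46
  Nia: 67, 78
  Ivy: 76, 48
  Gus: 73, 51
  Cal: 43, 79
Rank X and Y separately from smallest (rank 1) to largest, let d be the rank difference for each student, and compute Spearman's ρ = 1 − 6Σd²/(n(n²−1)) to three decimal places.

Ranks of variable 1: 2, 3, 4, 6, 5, 1
Ranks of variable 2: 4, 1, 5, 2, 3, 6
d = r₁ − r₂: -2, 2, -1, 4, 2, -5
d²: 4, 4, 1, 16, 4, 25; Σd² = 54
ρ = 1 − 6·54/(6·35) = 1 − 324/210 = -0.543

-0.543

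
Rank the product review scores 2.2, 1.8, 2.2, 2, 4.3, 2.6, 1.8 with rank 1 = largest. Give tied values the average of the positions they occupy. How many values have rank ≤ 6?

Sorted (descending): 4.3, 2.6, 2.2, 2.2, 2, 1.8, 1.8
The 2 values of 2.2 occupy positions 3–4 → average rank (3+4)/2 = 3.5.
The 2 values of 1.8 occupy positions 6–7 → average rank (6+7)/2 = 6.5.
Ranks ≤ 6: {1, 2, 3.5, 3.5, 5} → 5 values.

5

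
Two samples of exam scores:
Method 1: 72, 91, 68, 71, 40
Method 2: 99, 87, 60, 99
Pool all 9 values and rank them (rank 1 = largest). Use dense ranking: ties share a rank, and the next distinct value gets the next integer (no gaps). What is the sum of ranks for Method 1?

Sorted (descending): 99, 99, 91, 87, 72, 71, 68, 60, 40
The 2 values of 99 share dense rank 1.
Remaining distinct values take the next consecutive integers.
Method 1 values → pooled ranks: 72→4, 91→2, 68→6, 71→5, 40→8
Rank sum = 4 + 2 + 6 + 5 + 8 = 25

25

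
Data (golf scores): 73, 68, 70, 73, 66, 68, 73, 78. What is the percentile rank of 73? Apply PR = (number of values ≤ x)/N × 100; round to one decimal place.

87.5

N = 8.
Strictly below 73: 4. Equal to 73: 3.
PR = 7/8 × 100 = 87.5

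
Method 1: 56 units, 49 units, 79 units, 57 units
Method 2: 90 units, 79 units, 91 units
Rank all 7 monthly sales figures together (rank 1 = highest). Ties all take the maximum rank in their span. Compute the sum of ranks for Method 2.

Sorted (descending): 91, 90, 79, 79, 57, 56, 49
The 2 values of 79 occupy positions 3–4 → each gets rank 4.
Method 2 values → pooled ranks: 90→2, 79→4, 91→1
Rank sum = 2 + 4 + 1 = 7

7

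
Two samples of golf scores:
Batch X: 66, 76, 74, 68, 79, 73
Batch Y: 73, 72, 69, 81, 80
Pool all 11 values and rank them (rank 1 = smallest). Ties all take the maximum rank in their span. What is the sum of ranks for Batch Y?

Sorted (ascending): 66, 68, 69, 72, 73, 73, 74, 76, 79, 80, 81
The 2 values of 73 occupy positions 5–6 → each gets rank 6.
Batch Y values → pooled ranks: 73→6, 72→4, 69→3, 81→11, 80→10
Rank sum = 6 + 4 + 3 + 11 + 10 = 34

34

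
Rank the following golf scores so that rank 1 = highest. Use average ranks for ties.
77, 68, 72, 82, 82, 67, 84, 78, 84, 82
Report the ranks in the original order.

Sorted (descending): 84, 84, 82, 82, 82, 78, 77, 72, 68, 67
The 2 values of 84 occupy positions 1–2 → average rank (1+2)/2 = 1.5.
The 3 values of 82 occupy positions 3–5 → average rank 4.

7, 9, 8, 4, 4, 10, 1.5, 6, 1.5, 4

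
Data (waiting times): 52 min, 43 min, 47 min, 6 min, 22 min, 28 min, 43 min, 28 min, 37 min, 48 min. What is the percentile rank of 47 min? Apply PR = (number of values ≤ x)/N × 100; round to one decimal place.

80.0

N = 10.
Strictly below 47: 7. Equal to 47: 1.
PR = 8/10 × 100 = 80.0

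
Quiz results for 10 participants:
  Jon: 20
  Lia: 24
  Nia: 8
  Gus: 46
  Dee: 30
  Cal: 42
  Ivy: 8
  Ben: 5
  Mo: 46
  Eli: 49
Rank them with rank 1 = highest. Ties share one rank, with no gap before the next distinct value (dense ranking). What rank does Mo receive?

Sorted (descending): 49, 46, 46, 42, 30, 24, 20, 8, 8, 5
The 2 values of 46 share dense rank 2.
The 2 values of 8 share dense rank 7.
Remaining distinct values take the next consecutive integers.
Mo has value 46 → rank 2.

2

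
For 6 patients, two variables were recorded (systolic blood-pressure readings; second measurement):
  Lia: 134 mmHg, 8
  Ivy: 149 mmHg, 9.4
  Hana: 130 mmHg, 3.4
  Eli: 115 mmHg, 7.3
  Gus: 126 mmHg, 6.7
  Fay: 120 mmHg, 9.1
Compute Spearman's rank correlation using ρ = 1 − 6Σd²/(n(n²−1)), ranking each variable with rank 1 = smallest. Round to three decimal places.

Ranks of variable 1: 5, 6, 4, 1, 3, 2
Ranks of variable 2: 4, 6, 1, 3, 2, 5
d = r₁ − r₂: 1, 0, 3, -2, 1, -3
d²: 1, 0, 9, 4, 1, 9; Σd² = 24
ρ = 1 − 6·24/(6·35) = 1 − 144/210 = 0.314

0.314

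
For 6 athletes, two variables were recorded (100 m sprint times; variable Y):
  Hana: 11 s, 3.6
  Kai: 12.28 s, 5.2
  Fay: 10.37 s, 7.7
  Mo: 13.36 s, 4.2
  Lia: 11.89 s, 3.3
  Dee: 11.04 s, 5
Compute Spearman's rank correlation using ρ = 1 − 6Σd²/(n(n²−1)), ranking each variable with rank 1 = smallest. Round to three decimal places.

-0.257

Ranks of variable 1: 2, 5, 1, 6, 4, 3
Ranks of variable 2: 2, 5, 6, 3, 1, 4
d = r₁ − r₂: 0, 0, -5, 3, 3, -1
d²: 0, 0, 25, 9, 9, 1; Σd² = 44
ρ = 1 − 6·44/(6·35) = 1 − 264/210 = -0.257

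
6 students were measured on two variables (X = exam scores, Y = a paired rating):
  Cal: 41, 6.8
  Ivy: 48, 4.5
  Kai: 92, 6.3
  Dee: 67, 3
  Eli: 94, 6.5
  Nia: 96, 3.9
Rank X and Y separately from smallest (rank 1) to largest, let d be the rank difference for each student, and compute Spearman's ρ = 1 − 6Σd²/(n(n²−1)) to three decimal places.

-0.314

Ranks of variable 1: 1, 2, 4, 3, 5, 6
Ranks of variable 2: 6, 3, 4, 1, 5, 2
d = r₁ − r₂: -5, -1, 0, 2, 0, 4
d²: 25, 1, 0, 4, 0, 16; Σd² = 46
ρ = 1 − 6·46/(6·35) = 1 − 276/210 = -0.314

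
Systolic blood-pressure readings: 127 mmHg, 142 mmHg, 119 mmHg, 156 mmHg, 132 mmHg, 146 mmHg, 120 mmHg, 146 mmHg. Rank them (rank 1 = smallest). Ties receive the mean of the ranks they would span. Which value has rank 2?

Sorted (ascending): 119, 120, 127, 132, 142, 146, 146, 156
The 2 values of 146 occupy positions 6–7 → average rank (6+7)/2 = 6.5.
Rank 2 → value 120.

120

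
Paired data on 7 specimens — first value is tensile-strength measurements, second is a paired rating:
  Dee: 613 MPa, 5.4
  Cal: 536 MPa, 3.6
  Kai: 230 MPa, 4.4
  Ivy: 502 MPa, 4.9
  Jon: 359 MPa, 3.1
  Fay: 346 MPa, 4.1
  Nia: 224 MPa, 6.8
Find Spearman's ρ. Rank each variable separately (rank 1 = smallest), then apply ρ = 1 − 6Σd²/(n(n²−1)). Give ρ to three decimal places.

Ranks of variable 1: 7, 6, 2, 5, 4, 3, 1
Ranks of variable 2: 6, 2, 4, 5, 1, 3, 7
d = r₁ − r₂: 1, 4, -2, 0, 3, 0, -6
d²: 1, 16, 4, 0, 9, 0, 36; Σd² = 66
ρ = 1 − 6·66/(7·48) = 1 − 396/336 = -0.179

-0.179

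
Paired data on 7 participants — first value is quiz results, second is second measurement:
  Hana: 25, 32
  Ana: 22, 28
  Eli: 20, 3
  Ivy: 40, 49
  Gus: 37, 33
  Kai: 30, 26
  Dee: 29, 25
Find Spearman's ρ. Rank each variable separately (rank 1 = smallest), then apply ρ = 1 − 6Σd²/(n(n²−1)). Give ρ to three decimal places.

0.714

Ranks of variable 1: 3, 2, 1, 7, 6, 5, 4
Ranks of variable 2: 5, 4, 1, 7, 6, 3, 2
d = r₁ − r₂: -2, -2, 0, 0, 0, 2, 2
d²: 4, 4, 0, 0, 0, 4, 4; Σd² = 16
ρ = 1 − 6·16/(7·48) = 1 − 96/336 = 0.714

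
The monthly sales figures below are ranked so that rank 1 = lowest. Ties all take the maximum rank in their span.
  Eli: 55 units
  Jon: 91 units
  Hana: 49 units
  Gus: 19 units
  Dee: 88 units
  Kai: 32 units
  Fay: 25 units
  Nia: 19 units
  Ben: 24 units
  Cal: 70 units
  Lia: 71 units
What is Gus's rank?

Sorted (ascending): 19, 19, 24, 25, 32, 49, 55, 70, 71, 88, 91
The 2 values of 19 occupy positions 1–2 → each gets rank 2.
Gus has value 19 units → rank 2.

2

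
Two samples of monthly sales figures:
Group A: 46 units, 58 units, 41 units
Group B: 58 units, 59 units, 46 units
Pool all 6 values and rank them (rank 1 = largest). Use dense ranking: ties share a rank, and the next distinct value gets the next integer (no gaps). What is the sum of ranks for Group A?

Sorted (descending): 59, 58, 58, 46, 46, 41
The 2 values of 58 share dense rank 2.
The 2 values of 46 share dense rank 3.
Remaining distinct values take the next consecutive integers.
Group A values → pooled ranks: 46→3, 58→2, 41→4
Rank sum = 3 + 2 + 4 = 9

9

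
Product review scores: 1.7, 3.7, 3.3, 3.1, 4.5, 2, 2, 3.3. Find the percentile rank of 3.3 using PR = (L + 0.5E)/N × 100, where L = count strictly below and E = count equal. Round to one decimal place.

N = 8.
Strictly below 3.3: 4. Equal to 3.3: 2.
PR = (4 + 0.5·2)/8 × 100 = 62.5

62.5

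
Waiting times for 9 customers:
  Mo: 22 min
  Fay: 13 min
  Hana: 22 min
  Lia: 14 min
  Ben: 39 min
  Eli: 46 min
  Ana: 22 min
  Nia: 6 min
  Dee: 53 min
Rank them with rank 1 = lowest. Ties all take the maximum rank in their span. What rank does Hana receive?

Sorted (ascending): 6, 13, 14, 22, 22, 22, 39, 46, 53
The 3 values of 22 occupy positions 4–6 → each gets rank 6.
Hana has value 22 min → rank 6.

6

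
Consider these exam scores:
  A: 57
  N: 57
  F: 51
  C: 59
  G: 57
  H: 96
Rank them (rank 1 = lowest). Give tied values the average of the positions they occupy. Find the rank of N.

Sorted (ascending): 51, 57, 57, 57, 59, 96
The 3 values of 57 occupy positions 2–4 → average rank 3.
N has value 57 → rank 3.

3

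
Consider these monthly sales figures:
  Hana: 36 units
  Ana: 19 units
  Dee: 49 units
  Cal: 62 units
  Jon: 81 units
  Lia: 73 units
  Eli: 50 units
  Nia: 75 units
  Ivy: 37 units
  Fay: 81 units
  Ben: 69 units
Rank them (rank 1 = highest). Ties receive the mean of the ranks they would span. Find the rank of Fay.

Sorted (descending): 81, 81, 75, 73, 69, 62, 50, 49, 37, 36, 19
The 2 values of 81 occupy positions 1–2 → average rank (1+2)/2 = 1.5.
Fay has value 81 units → rank 1.5.

1.5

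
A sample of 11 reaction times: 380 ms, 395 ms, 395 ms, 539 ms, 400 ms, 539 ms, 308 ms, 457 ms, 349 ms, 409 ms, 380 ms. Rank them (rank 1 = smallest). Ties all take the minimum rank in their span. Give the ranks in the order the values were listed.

3, 5, 5, 10, 7, 10, 1, 9, 2, 8, 3

Sorted (ascending): 308, 349, 380, 380, 395, 395, 400, 409, 457, 539, 539
The 2 values of 380 occupy positions 3–4 → each gets rank 3.
The 2 values of 395 occupy positions 5–6 → each gets rank 5.
The 2 values of 539 occupy positions 10–11 → each gets rank 10.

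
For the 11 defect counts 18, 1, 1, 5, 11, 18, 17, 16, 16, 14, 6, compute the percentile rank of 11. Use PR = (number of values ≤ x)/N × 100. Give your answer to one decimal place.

45.5

N = 11.
Strictly below 11: 4. Equal to 11: 1.
PR = 5/11 × 100 = 45.5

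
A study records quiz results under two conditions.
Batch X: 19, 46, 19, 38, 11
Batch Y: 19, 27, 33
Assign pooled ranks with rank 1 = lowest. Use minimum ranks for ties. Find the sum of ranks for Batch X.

20

Sorted (ascending): 11, 19, 19, 19, 27, 33, 38, 46
The 3 values of 19 occupy positions 2–4 → each gets rank 2.
Batch X values → pooled ranks: 19→2, 46→8, 19→2, 38→7, 11→1
Rank sum = 2 + 8 + 2 + 7 + 1 = 20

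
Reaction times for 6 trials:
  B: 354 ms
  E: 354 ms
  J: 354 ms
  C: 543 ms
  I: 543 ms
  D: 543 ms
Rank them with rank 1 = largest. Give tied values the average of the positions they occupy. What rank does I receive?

2

Sorted (descending): 543, 543, 543, 354, 354, 354
The 3 values of 543 occupy positions 1–3 → average rank 2.
The 3 values of 354 occupy positions 4–6 → average rank 5.
I has value 543 ms → rank 2.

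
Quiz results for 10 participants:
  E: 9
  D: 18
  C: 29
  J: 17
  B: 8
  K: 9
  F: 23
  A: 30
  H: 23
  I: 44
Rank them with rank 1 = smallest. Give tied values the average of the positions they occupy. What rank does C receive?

8

Sorted (ascending): 8, 9, 9, 17, 18, 23, 23, 29, 30, 44
The 2 values of 9 occupy positions 2–3 → average rank (2+3)/2 = 2.5.
The 2 values of 23 occupy positions 6–7 → average rank (6+7)/2 = 6.5.
C has value 29 → rank 8.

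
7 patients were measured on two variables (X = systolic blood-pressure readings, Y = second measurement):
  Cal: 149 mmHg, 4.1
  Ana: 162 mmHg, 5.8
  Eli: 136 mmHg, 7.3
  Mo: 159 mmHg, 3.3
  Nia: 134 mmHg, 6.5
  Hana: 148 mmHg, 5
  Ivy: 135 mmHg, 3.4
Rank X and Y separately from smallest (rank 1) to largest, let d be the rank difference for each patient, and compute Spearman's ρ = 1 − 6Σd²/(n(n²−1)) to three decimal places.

Ranks of variable 1: 5, 7, 3, 6, 1, 4, 2
Ranks of variable 2: 3, 5, 7, 1, 6, 4, 2
d = r₁ − r₂: 2, 2, -4, 5, -5, 0, 0
d²: 4, 4, 16, 25, 25, 0, 0; Σd² = 74
ρ = 1 − 6·74/(7·48) = 1 − 444/336 = -0.321

-0.321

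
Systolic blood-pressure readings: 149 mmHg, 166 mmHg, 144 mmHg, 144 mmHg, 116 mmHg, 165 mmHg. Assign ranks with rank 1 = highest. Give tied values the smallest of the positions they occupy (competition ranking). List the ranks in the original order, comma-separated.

Sorted (descending): 166, 165, 149, 144, 144, 116
The 2 values of 144 occupy positions 4–5 → each gets rank 4.

3, 1, 4, 4, 6, 2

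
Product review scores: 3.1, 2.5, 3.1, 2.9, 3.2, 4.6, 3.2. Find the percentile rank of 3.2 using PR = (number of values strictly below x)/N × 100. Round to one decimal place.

N = 7.
Strictly below 3.2: 4. Equal to 3.2: 2.
PR = 4/7 × 100 = 57.1

57.1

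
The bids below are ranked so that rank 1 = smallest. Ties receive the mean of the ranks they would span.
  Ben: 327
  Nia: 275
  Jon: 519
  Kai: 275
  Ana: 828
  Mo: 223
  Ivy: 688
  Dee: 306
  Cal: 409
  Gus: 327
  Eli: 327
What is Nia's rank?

Sorted (ascending): 223, 275, 275, 306, 327, 327, 327, 409, 519, 688, 828
The 2 values of 275 occupy positions 2–3 → average rank (2+3)/2 = 2.5.
The 3 values of 327 occupy positions 5–7 → average rank 6.
Nia has value 275 → rank 2.5.

2.5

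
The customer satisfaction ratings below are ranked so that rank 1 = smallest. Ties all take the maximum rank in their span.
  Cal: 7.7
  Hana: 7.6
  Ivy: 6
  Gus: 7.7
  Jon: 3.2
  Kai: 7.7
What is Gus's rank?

6

Sorted (ascending): 3.2, 6, 7.6, 7.7, 7.7, 7.7
The 3 values of 7.7 occupy positions 4–6 → each gets rank 6.
Gus has value 7.7 → rank 6.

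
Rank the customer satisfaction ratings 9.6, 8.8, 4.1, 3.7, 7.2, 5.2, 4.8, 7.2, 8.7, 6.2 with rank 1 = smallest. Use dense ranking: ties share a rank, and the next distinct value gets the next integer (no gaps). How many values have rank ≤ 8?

9

Sorted (ascending): 3.7, 4.1, 4.8, 5.2, 6.2, 7.2, 7.2, 8.7, 8.8, 9.6
The 2 values of 7.2 share dense rank 6.
Remaining distinct values take the next consecutive integers.
Ranks ≤ 8: {1, 2, 3, 4, 5, 6, 6, 7, 8} → 9 values.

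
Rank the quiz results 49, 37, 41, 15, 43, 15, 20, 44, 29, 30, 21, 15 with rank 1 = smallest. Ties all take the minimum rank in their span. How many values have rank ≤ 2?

Sorted (ascending): 15, 15, 15, 20, 21, 29, 30, 37, 41, 43, 44, 49
The 3 values of 15 occupy positions 1–3 → each gets rank 1.
Ranks ≤ 2: {1, 1, 1} → 3 values.

3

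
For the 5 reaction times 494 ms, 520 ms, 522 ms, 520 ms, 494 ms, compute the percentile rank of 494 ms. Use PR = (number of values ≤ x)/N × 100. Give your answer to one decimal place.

40.0

N = 5.
Strictly below 494: 0. Equal to 494: 2.
PR = 2/5 × 100 = 40.0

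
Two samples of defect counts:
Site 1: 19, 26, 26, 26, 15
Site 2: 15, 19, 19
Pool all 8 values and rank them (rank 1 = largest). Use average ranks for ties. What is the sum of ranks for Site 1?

18.5

Sorted (descending): 26, 26, 26, 19, 19, 19, 15, 15
The 3 values of 26 occupy positions 1–3 → average rank 2.
The 3 values of 19 occupy positions 4–6 → average rank 5.
The 2 values of 15 occupy positions 7–8 → average rank (7+8)/2 = 7.5.
Site 1 values → pooled ranks: 19→5, 26→2, 26→2, 26→2, 15→7.5
Rank sum = 5 + 2 + 2 + 2 + 7.5 = 18.5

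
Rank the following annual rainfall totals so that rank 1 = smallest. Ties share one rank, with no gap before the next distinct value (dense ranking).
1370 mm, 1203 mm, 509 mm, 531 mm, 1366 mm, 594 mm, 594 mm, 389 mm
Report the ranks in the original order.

Sorted (ascending): 389, 509, 531, 594, 594, 1203, 1366, 1370
The 2 values of 594 share dense rank 4.
Remaining distinct values take the next consecutive integers.

7, 5, 2, 3, 6, 4, 4, 1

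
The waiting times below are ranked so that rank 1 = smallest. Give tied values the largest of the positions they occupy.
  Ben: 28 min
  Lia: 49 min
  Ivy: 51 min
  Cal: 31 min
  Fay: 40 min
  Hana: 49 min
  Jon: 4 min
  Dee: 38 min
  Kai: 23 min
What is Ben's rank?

Sorted (ascending): 4, 23, 28, 31, 38, 40, 49, 49, 51
The 2 values of 49 occupy positions 7–8 → each gets rank 8.
Ben has value 28 min → rank 3.

3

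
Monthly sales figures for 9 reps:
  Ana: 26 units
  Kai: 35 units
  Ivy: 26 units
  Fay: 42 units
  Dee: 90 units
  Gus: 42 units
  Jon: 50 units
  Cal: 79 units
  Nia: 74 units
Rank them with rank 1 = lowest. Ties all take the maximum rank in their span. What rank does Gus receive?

5

Sorted (ascending): 26, 26, 35, 42, 42, 50, 74, 79, 90
The 2 values of 26 occupy positions 1–2 → each gets rank 2.
The 2 values of 42 occupy positions 4–5 → each gets rank 5.
Gus has value 42 units → rank 5.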